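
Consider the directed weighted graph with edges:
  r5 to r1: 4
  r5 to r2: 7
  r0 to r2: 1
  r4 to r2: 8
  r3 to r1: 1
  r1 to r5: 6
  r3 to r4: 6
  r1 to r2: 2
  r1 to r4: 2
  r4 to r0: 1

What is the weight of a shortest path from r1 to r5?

Paths from r1 to r5:
r1 -> r5: 6
The minimum is 6.

6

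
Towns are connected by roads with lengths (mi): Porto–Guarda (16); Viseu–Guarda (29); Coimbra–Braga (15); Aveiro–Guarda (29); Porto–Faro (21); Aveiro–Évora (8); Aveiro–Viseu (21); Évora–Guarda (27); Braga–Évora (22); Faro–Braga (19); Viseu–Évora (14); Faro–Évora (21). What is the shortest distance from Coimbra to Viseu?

51

Checking several routes:
Coimbra - Braga - Évora - Aveiro - Viseu: 15 + 22 + 8 + 21 = 66
Coimbra - Braga - Faro - Évora - Viseu: 15 + 19 + 21 + 14 = 69
Coimbra - Braga - Évora - Guarda - Viseu: 15 + 22 + 27 + 29 = 93
Coimbra - Braga - Évora - Viseu: 15 + 22 + 14 = 51
Coimbra - Braga - Faro - Évora - Aveiro - Viseu: 15 + 19 + 21 + 8 + 21 = 84
Shortest: 51 mi.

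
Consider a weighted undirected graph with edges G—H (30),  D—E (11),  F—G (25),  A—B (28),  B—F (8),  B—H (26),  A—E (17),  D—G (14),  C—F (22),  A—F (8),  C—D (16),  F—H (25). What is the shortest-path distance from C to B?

Comparing a few candidate routes:
C → F → A → B: 22 + 8 + 28 = 58
C → D → E → A → B: 16 + 11 + 17 + 28 = 72
C → F → H → B: 22 + 25 + 26 = 73
C → F → B: 22 + 8 = 30
C → D → G → F → B: 16 + 14 + 25 + 8 = 63
C → D → E → A → F → B: 16 + 11 + 17 + 8 + 8 = 60
The minimum is 30.

30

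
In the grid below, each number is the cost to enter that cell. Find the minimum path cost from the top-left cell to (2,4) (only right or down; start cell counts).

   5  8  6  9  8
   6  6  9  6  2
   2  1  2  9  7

32

Take r0c0 → r1c0 → r2c0 → r2c1 → r2c2 → r2c3 → r2c4 for a total of 5 + 6 + 2 + 1 + 2 + 9 + 7 = 32.
(Top row then right column would cost 45.)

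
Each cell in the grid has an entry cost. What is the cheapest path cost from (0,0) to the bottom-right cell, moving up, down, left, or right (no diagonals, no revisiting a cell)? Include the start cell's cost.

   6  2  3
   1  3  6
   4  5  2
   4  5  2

Take (0,0) (1,0) (1,1) (2,1) (2,2) (3,2) for a total of 6 + 1 + 3 + 5 + 2 + 2 = 19.

19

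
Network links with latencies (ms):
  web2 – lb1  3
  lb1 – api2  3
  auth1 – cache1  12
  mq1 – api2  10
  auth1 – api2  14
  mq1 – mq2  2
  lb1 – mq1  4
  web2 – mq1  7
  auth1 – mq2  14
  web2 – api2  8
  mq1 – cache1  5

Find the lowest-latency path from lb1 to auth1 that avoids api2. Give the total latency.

20

Some routes from lb1 to auth1 avoiding api2:
lb1 -> mq1 -> cache1 -> auth1: 4 + 5 + 12 = 21
lb1 -> mq1 -> mq2 -> auth1: 4 + 2 + 14 = 20
lb1 -> web2 -> mq1 -> mq2 -> auth1: 3 + 7 + 2 + 14 = 26
Shortest: 20 ms.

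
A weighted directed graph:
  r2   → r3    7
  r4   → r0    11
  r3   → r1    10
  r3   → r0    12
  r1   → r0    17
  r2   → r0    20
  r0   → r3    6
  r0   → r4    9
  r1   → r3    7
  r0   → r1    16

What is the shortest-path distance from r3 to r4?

21

Routes from r3 to r4:
r3 → r1 → r0 → r4: 10 + 17 + 9 = 36
r3 → r0 → r4: 12 + 9 = 21
The minimum is 21.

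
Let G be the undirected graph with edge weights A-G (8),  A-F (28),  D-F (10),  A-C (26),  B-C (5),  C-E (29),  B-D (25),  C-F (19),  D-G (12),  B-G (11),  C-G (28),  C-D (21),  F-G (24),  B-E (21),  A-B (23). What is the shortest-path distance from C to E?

26

A few of the C→E routes:
C → B → E: 5 + 21 = 26
C → E: 29
C → G → B → E: 28 + 11 + 21 = 60
Shortest: 26.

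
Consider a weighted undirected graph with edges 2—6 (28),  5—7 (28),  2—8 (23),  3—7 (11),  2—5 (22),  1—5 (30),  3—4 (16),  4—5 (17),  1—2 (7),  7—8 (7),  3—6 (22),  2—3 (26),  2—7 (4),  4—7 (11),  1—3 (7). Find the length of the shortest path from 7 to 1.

11

Checking several routes:
7 → 2 → 1: 4 + 7 = 11
7 → 8 → 2 → 1: 7 + 23 + 7 = 37
7 → 3 → 1: 11 + 7 = 18
7 → 4 → 3 → 1: 11 + 16 + 7 = 34
7 → 2 → 3 → 1: 4 + 26 + 7 = 37
The minimum is 11.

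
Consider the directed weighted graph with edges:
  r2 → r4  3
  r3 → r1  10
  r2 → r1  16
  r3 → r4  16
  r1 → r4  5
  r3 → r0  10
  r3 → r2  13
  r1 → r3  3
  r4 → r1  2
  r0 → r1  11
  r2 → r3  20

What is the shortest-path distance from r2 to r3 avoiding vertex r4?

Candidate routes:
r2 → r3: 20
r2 → r1 → r3: 16 + 3 = 19
Best route has total 19.

19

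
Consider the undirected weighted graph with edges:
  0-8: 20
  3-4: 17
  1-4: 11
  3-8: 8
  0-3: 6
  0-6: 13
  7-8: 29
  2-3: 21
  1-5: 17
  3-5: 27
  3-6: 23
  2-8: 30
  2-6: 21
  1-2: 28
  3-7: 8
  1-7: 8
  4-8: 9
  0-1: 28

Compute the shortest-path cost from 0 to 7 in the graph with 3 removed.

36

Comparing a few candidate routes:
0 - 6 - 2 - 1 - 7: 13 + 21 + 28 + 8 = 70
0 - 1 - 7: 28 + 8 = 36
0 - 1 - 4 - 8 - 7: 28 + 11 + 9 + 29 = 77
0 - 8 - 2 - 1 - 7: 20 + 30 + 28 + 8 = 86
0 - 8 - 4 - 1 - 7: 20 + 9 + 11 + 8 = 48
0 - 8 - 7: 20 + 29 = 49
The minimum is 36.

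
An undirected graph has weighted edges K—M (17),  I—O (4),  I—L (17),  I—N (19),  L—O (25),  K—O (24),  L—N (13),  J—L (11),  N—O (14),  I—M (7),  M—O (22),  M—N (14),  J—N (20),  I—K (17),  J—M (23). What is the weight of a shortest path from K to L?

Some routes from K to L:
K-M-I-L: 17 + 7 + 17 = 41
K-M-N-L: 17 + 14 + 13 = 44
K-I-L: 17 + 17 = 34
Best route has total 34.

34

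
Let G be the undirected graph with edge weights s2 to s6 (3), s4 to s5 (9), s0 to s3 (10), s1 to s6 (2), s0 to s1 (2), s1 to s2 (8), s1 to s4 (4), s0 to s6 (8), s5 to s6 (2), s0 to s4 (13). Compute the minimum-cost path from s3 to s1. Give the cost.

Comparing a few candidate routes:
s3→s0→s1: 10 + 2 = 12
s3→s0→s4→s1: 10 + 13 + 4 = 27
s3→s0→s6→s1: 10 + 8 + 2 = 20
Shortest: 12.

12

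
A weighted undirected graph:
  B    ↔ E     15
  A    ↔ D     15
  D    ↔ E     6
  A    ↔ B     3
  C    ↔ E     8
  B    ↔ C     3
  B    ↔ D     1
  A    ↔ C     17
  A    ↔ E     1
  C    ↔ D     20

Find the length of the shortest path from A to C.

6

Checking several routes:
A -> E -> B -> C: 1 + 15 + 3 = 19
A -> B -> D -> E -> C: 3 + 1 + 6 + 8 = 18
A -> B -> C: 3 + 3 = 6
A -> E -> C: 1 + 8 = 9
A -> C: 17
A -> E -> D -> B -> C: 1 + 6 + 1 + 3 = 11
Shortest: 6.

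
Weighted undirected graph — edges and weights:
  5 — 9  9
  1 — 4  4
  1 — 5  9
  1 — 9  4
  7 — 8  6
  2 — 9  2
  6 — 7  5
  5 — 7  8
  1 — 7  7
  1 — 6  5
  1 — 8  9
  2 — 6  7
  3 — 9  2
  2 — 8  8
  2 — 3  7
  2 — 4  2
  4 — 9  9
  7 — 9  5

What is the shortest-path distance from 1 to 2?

6

Comparing a few candidate routes:
1-7-9-2: 7 + 5 + 2 = 14
1-6-2: 5 + 7 = 12
1-4-2: 4 + 2 = 6
1-9-3-2: 4 + 2 + 7 = 13
1-9-2: 4 + 2 = 6
The minimum is 6.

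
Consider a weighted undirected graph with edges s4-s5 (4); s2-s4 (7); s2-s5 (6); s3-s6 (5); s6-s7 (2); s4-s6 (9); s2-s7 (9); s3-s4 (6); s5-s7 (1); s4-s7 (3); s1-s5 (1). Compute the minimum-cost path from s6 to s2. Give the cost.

9

Comparing a few candidate routes:
s6 -> s7 -> s5 -> s2: 2 + 1 + 6 = 9
s6 -> s7 -> s4 -> s2: 2 + 3 + 7 = 12
s6 -> s7 -> s5 -> s4 -> s2: 2 + 1 + 4 + 7 = 14
s6 -> s7 -> s2: 2 + 9 = 11
Best route has total 9.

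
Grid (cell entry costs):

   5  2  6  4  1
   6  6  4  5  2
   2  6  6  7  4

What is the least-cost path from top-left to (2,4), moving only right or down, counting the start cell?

One optimal route is (0,0) (0,1) (0,2) (0,3) (0,4) (1,4) (2,4).
Its cost is 5 + 2 + 6 + 4 + 1 + 2 + 4 = 24.

24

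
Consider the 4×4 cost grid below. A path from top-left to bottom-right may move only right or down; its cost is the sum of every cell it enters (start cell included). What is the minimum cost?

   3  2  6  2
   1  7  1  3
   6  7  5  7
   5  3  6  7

29

Cheapest: r0c0→r0c1→r0c2→r1c2→r1c3→r2c3→r3c3
  3 + 2 + 6 + 1 + 3 + 7 + 7 = 29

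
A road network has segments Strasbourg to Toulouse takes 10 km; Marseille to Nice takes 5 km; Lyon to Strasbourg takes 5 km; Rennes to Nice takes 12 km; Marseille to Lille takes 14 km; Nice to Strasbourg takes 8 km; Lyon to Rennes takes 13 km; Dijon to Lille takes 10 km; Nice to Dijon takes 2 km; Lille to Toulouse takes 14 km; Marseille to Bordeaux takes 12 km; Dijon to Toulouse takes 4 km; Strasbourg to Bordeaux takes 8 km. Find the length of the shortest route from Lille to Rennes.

24

Checking several routes:
Lille - Marseille - Nice - Rennes: 14 + 5 + 12 = 31
Lille - Dijon - Nice - Rennes: 10 + 2 + 12 = 24
Lille - Toulouse - Dijon - Nice - Rennes: 14 + 4 + 2 + 12 = 32
The minimum is 24 km.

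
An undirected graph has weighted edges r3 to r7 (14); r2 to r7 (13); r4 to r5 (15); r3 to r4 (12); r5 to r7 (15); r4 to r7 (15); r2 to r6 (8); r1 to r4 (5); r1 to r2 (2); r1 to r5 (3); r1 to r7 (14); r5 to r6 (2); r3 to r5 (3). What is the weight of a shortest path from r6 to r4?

10

Checking several routes:
r6 → r5 → r4: 2 + 15 = 17
r6 → r5 → r3 → r4: 2 + 3 + 12 = 17
r6 → r2 → r1 → r5 → r4: 8 + 2 + 3 + 15 = 28
r6 → r2 → r1 → r4: 8 + 2 + 5 = 15
r6 → r5 → r1 → r4: 2 + 3 + 5 = 10
Shortest: 10.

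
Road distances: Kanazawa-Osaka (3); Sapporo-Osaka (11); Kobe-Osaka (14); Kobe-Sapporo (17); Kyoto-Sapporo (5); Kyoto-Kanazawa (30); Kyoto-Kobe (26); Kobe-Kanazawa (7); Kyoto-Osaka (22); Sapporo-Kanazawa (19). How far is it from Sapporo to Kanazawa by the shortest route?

Checking several routes:
Sapporo→Osaka→Kanazawa: 11 + 3 = 14
Sapporo→Kanazawa: 19
Sapporo→Kobe→Kanazawa: 17 + 7 = 24
Shortest: 14.

14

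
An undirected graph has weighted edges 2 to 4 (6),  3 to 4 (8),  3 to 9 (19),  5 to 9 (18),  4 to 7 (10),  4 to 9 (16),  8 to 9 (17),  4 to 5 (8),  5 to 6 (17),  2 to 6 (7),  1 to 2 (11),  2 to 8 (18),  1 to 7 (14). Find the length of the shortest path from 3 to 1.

A few of the 3→1 routes:
3→4→5→6→2→1: 8 + 8 + 17 + 7 + 11 = 51
3→4→7→1: 8 + 10 + 14 = 32
3→9→4→2→1: 19 + 16 + 6 + 11 = 52
3→4→2→1: 8 + 6 + 11 = 25
The minimum is 25.

25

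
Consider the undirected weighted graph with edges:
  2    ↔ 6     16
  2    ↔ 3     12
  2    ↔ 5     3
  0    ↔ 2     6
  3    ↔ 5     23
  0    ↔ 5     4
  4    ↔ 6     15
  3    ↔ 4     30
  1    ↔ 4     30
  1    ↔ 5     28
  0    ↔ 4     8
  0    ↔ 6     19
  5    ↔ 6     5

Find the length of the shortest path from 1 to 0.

32

Comparing a few candidate routes:
1 - 5 - 6 - 2 - 0: 28 + 5 + 16 + 6 = 55
1 - 4 - 0: 30 + 8 = 38
1 - 5 - 2 - 0: 28 + 3 + 6 = 37
1 - 5 - 6 - 0: 28 + 5 + 19 = 52
1 - 4 - 6 - 5 - 0: 30 + 15 + 5 + 4 = 54
1 - 5 - 0: 28 + 4 = 32
Shortest: 32.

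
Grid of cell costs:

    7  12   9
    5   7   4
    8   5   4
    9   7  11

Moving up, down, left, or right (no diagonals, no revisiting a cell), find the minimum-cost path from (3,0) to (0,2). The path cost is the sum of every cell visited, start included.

38

Take r3c0 → r3c1 → r2c1 → r2c2 → r1c2 → r0c2 for a total of 9 + 7 + 5 + 4 + 4 + 9 = 38.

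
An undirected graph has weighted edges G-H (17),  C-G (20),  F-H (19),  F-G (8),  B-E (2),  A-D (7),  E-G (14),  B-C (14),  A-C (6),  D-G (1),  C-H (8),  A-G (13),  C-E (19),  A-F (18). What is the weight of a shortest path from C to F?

Comparing a few candidate routes:
C - H - G - F: 8 + 17 + 8 = 33
C - A - G - F: 6 + 13 + 8 = 27
C - G - F: 20 + 8 = 28
C - A - D - G - F: 6 + 7 + 1 + 8 = 22
C - H - F: 8 + 19 = 27
C - A - F: 6 + 18 = 24
The minimum is 22.

22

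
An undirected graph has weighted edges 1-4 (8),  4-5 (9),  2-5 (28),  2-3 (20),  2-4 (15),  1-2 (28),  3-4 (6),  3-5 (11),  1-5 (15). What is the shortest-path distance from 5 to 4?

9

Some routes from 5 to 4:
5→3→2→4: 11 + 20 + 15 = 46
5→2→4: 28 + 15 = 43
5→4: 9
5→3→4: 11 + 6 = 17
5→1→4: 15 + 8 = 23
Shortest: 9.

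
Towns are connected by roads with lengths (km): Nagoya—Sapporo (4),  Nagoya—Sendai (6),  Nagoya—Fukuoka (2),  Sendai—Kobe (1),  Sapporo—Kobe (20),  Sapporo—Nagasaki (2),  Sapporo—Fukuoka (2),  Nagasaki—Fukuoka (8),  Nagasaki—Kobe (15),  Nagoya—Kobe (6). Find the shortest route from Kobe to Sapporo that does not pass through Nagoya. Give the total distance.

17

Candidate routes:
Kobe -> Sapporo: 20
Kobe -> Nagasaki -> Sapporo: 15 + 2 = 17
Kobe -> Nagasaki -> Fukuoka -> Sapporo: 15 + 8 + 2 = 25
The minimum is 17 km.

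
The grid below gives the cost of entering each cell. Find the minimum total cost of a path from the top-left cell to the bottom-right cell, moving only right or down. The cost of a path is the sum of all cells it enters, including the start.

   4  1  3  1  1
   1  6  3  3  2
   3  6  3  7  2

14

Take [0,0] → [0,1] → [0,2] → [0,3] → [0,4] → [1,4] → [2,4] for a total of 4 + 1 + 3 + 1 + 1 + 2 + 2 = 14.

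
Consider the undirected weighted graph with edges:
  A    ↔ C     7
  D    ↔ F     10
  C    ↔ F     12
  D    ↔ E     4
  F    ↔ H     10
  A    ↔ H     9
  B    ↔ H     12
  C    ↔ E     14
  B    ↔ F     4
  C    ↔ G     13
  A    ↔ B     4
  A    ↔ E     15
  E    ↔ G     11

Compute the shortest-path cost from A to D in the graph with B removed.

Checking several routes:
A -> H -> F -> D: 9 + 10 + 10 = 29
A -> C -> E -> D: 7 + 14 + 4 = 25
A -> C -> F -> D: 7 + 12 + 10 = 29
A -> C -> G -> E -> D: 7 + 13 + 11 + 4 = 35
A -> E -> D: 15 + 4 = 19
Best route has total 19.

19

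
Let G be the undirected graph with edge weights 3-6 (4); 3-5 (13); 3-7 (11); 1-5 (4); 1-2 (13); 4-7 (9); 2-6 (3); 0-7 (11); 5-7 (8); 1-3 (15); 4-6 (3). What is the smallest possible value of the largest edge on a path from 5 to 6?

Some routes from 5 to 6:
5 -> 7 -> 3 -> 6: max(8, 11, 4) = 11
5 -> 3 -> 6: max(13, 4) = 13
5 -> 1 -> 2 -> 6: max(4, 13, 3) = 13
5 -> 7 -> 4 -> 6: max(8, 9, 3) = 9
Smallest bottleneck: 9.

9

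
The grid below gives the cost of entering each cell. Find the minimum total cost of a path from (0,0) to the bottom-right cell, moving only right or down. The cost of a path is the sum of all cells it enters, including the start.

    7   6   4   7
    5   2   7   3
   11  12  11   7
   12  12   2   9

Cheapest: [0,0] [1,0] [1,1] [1,2] [1,3] [2,3] [3,3]
  7 + 5 + 2 + 7 + 3 + 7 + 9 = 40
For comparison, the top-then-right route costs 43.

40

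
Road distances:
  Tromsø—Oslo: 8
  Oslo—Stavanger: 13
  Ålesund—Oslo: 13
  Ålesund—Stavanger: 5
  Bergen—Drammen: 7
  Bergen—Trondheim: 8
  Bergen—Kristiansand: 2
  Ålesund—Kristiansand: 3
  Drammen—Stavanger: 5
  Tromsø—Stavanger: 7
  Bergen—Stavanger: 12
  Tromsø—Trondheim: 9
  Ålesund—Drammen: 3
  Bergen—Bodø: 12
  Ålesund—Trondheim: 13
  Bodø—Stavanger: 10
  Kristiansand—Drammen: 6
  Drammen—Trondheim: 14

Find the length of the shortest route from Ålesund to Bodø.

15

A few of the Ålesund→Bodø routes:
Ålesund -> Kristiansand -> Bergen -> Bodø: 3 + 2 + 12 = 17
Ålesund -> Drammen -> Bergen -> Bodø: 3 + 7 + 12 = 22
Ålesund -> Stavanger -> Bodø: 5 + 10 = 15
Ålesund -> Drammen -> Stavanger -> Bodø: 3 + 5 + 10 = 18
Ålesund -> Kristiansand -> Drammen -> Stavanger -> Bodø: 3 + 6 + 5 + 10 = 24
Ålesund -> Drammen -> Kristiansand -> Bergen -> Bodø: 3 + 6 + 2 + 12 = 23
Best route has total 15.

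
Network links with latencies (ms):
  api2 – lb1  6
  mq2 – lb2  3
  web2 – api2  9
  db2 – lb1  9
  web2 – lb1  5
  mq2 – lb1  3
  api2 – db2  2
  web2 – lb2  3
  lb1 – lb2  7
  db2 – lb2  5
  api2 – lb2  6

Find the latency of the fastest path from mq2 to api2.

Checking several routes:
mq2 - lb1 - db2 - api2: 3 + 9 + 2 = 14
mq2 - lb2 - web2 - api2: 3 + 3 + 9 = 15
mq2 - lb2 - db2 - api2: 3 + 5 + 2 = 10
mq2 - lb1 - api2: 3 + 6 = 9
mq2 - lb2 - api2: 3 + 6 = 9
The minimum is 9 ms.

9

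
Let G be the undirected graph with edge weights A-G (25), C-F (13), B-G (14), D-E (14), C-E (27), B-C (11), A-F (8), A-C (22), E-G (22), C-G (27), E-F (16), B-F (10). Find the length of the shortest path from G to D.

Checking several routes:
G-B-F-E-D: 14 + 10 + 16 + 14 = 54
G-E-D: 22 + 14 = 36
G-A-F-E-D: 25 + 8 + 16 + 14 = 63
Best route has total 36.

36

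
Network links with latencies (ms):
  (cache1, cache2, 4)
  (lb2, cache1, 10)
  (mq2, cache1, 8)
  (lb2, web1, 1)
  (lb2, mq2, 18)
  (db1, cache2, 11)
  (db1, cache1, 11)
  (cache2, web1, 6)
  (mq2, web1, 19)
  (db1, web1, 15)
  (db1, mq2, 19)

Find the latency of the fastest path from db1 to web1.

A few of the db1→web1 routes:
db1 -> cache1 -> lb2 -> web1: 11 + 10 + 1 = 22
db1 -> cache2 -> web1: 11 + 6 = 17
db1 -> cache1 -> cache2 -> web1: 11 + 4 + 6 = 21
db1 -> web1: 15
Shortest: 15 ms.

15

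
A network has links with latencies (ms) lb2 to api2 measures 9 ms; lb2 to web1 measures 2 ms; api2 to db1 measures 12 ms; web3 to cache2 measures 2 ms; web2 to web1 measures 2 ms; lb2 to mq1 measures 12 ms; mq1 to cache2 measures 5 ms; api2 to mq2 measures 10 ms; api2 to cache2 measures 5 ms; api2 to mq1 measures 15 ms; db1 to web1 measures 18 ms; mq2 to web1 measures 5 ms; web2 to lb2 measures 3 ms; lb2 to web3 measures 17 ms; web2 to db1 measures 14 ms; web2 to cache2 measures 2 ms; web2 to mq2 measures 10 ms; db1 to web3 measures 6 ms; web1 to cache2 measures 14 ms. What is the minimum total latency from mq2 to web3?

11

Checking several routes:
mq2 - web1 - cache2 - web3: 5 + 14 + 2 = 21
mq2 - api2 - cache2 - web3: 10 + 5 + 2 = 17
mq2 - web2 - cache2 - web3: 10 + 2 + 2 = 14
mq2 - web1 - web2 - cache2 - web3: 5 + 2 + 2 + 2 = 11
mq2 - web1 - lb2 - web2 - cache2 - web3: 5 + 2 + 3 + 2 + 2 = 14
The minimum is 11 ms.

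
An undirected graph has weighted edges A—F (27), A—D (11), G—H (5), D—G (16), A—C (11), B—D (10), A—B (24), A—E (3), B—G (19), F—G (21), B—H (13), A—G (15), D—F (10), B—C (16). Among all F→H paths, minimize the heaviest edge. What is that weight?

Some routes from F to H:
F-D-A-G-H: max(10, 11, 15, 5) = 15
F-D-B-H: max(10, 10, 13) = 13
F-D-G-H: max(10, 16, 5) = 16
Best route has worst link 13.

13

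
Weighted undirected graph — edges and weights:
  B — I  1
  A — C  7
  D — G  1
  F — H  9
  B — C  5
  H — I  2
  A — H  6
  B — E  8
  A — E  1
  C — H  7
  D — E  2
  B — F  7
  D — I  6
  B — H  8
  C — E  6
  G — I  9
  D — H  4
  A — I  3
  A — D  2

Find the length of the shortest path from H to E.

Checking several routes:
H → D → A → E: 4 + 2 + 1 = 7
H → D → E: 4 + 2 = 6
H → A → E: 6 + 1 = 7
H → I → A → D → E: 2 + 3 + 2 + 2 = 9
H → I → A → E: 2 + 3 + 1 = 6
Shortest: 6.

6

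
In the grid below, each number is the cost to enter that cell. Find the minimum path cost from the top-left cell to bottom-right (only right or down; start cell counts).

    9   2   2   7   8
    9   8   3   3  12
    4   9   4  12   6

37

Best path: r0c0 r0c1 r0c2 r1c2 r1c3 r1c4 r2c4
Cost: 9 + 2 + 2 + 3 + 3 + 12 + 6 = 37
(Top row then right column would cost 46.)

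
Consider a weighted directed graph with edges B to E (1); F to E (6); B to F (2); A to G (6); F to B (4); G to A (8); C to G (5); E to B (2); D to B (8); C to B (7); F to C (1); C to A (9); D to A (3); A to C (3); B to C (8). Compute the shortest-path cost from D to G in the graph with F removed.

9

Comparing a few candidate routes:
D -> A -> C -> G: 3 + 3 + 5 = 11
D -> B -> C -> G: 8 + 8 + 5 = 21
D -> A -> G: 3 + 6 = 9
Best route has total 9.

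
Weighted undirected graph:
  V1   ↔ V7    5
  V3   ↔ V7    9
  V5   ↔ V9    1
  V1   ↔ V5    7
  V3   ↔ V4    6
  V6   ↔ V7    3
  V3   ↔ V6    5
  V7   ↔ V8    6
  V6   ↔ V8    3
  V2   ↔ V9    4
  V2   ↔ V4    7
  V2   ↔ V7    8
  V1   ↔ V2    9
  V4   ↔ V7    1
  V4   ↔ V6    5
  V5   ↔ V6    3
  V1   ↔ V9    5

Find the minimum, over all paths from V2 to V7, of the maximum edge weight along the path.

4

Some routes from V2 to V7:
V2→V9→V5→V6→V3→V4→V7: max(4, 1, 3, 5, 6, 1) = 6
V2→V9→V5→V6→V8→V7: max(4, 1, 3, 3, 6) = 6
V2→V9→V5→V6→V7: max(4, 1, 3, 3) = 4
V2→V9→V1→V7: max(4, 5, 5) = 5
V2→V4→V7: max(7, 1) = 7
V2→V9→V5→V6→V4→V7: max(4, 1, 3, 5, 1) = 5
Smallest bottleneck: 4.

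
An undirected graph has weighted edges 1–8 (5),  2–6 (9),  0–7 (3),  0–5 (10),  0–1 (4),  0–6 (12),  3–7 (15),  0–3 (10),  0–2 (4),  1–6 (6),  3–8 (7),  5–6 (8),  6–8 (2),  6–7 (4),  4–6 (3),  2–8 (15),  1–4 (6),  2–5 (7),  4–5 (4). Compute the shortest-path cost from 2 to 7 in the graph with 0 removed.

Some routes from 2 to 7 avoiding 0:
2 - 5 - 4 - 1 - 8 - 6 - 7: 7 + 4 + 6 + 5 + 2 + 4 = 28
2 - 6 - 7: 9 + 4 = 13
2 - 5 - 6 - 7: 7 + 8 + 4 = 19
2 - 5 - 4 - 6 - 7: 7 + 4 + 3 + 4 = 18
2 - 5 - 4 - 1 - 6 - 7: 7 + 4 + 6 + 6 + 4 = 27
2 - 8 - 6 - 7: 15 + 2 + 4 = 21
The minimum is 13.

13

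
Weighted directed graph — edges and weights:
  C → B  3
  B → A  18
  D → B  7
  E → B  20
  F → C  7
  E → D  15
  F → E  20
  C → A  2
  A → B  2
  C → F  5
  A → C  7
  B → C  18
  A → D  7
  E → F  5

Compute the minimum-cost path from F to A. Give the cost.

A few of the F→A routes:
F → E → B → A: 20 + 20 + 18 = 58
F → C → A: 7 + 2 = 9
F → C → B → A: 7 + 3 + 18 = 28
F → E → B → C → A: 20 + 20 + 18 + 2 = 60
F → E → D → B → A: 20 + 15 + 7 + 18 = 60
The minimum is 9.

9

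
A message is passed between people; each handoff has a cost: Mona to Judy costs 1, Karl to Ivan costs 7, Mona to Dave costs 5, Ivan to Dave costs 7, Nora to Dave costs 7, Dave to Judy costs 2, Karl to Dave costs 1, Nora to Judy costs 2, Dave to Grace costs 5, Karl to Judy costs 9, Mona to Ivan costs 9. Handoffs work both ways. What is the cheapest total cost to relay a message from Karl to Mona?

4

Some routes from Karl to Mona:
Karl-Dave-Judy-Mona: 1 + 2 + 1 = 4
Karl-Judy-Mona: 9 + 1 = 10
Karl-Dave-Mona: 1 + 5 = 6
Best route has total 4.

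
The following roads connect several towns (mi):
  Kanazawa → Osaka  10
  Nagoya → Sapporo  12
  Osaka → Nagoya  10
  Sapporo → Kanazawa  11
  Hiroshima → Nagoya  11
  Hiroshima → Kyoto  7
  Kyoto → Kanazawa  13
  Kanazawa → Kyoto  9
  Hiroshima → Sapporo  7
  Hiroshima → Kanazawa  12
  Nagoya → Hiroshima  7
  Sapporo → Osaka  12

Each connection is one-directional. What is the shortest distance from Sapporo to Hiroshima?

Paths from Sapporo to Hiroshima:
Sapporo→Kanazawa→Osaka→Nagoya→Hiroshima: 11 + 10 + 10 + 7 = 38
Sapporo→Osaka→Nagoya→Hiroshima: 12 + 10 + 7 = 29
Shortest: 29 mi.

29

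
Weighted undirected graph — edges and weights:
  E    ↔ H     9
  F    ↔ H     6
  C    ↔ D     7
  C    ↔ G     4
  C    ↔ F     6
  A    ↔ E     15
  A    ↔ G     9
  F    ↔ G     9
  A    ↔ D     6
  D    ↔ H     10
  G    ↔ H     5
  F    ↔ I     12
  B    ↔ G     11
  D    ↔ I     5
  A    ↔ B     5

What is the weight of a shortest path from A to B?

A few of the A→B routes:
A - D - C - G - B: 6 + 7 + 4 + 11 = 28
A - D - H - G - B: 6 + 10 + 5 + 11 = 32
A - D - C - F - G - B: 6 + 7 + 6 + 9 + 11 = 39
A - B: 5
A - E - H - G - B: 15 + 9 + 5 + 11 = 40
A - G - B: 9 + 11 = 20
Best route has total 5.

5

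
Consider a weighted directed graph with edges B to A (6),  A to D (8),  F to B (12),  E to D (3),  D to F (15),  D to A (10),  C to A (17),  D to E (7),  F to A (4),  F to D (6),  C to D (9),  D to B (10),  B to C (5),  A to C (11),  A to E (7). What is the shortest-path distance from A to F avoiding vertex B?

23

Paths from A to F avoiding B:
A-C-D-F: 11 + 9 + 15 = 35
A-D-F: 8 + 15 = 23
A-E-D-F: 7 + 3 + 15 = 25
Shortest: 23.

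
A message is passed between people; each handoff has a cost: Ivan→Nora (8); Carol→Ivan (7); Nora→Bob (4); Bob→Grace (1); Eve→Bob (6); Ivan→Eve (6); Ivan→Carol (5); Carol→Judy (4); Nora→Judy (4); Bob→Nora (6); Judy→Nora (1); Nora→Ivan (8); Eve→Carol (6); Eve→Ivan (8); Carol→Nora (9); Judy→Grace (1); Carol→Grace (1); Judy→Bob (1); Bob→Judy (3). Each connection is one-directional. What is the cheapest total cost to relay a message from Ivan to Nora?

8

Comparing a few candidate routes:
Ivan → Carol → Judy → Nora: 5 + 4 + 1 = 10
Ivan → Eve → Bob → Judy → Nora: 6 + 6 + 3 + 1 = 16
Ivan → Carol → Judy → Bob → Nora: 5 + 4 + 1 + 6 = 16
Ivan → Carol → Nora: 5 + 9 = 14
Ivan → Nora: 8
Best route has total 8.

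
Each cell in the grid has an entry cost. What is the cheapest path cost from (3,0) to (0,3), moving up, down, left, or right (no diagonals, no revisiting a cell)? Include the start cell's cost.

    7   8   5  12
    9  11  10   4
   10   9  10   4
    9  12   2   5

48

One optimal route is r3c0 r3c1 r3c2 r3c3 r2c3 r1c3 r0c3.
Its cost is 9 + 12 + 2 + 5 + 4 + 4 + 12 = 48.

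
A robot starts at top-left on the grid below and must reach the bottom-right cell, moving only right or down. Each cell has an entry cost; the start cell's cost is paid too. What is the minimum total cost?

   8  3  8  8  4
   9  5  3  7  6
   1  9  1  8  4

One optimal route is [0,0]→[0,1]→[1,1]→[1,2]→[2,2]→[2,3]→[2,4].
Its cost is 8 + 3 + 5 + 3 + 1 + 8 + 4 = 32.
For comparison, the top-then-right route costs 41.

32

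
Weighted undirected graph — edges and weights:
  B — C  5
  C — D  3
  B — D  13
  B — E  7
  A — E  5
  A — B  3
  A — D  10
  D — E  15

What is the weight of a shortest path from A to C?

Some routes from A to C:
A→E→B→C: 5 + 7 + 5 = 17
A→B→C: 3 + 5 = 8
A→D→C: 10 + 3 = 13
The minimum is 8.

8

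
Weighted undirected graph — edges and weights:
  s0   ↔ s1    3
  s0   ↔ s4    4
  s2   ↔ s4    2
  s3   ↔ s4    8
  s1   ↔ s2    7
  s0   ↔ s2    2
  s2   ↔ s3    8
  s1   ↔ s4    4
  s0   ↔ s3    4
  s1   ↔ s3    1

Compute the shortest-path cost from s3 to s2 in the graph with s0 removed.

Candidate routes:
s3 - s4 - s1 - s2: 8 + 4 + 7 = 19
s3 - s1 - s2: 1 + 7 = 8
s3 - s4 - s2: 8 + 2 = 10
s3 - s2: 8
s3 - s1 - s4 - s2: 1 + 4 + 2 = 7
Best route has total 7.

7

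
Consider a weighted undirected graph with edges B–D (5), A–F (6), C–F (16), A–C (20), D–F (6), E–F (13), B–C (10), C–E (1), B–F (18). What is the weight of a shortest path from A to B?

17

Checking several routes:
A → F → D → B: 6 + 6 + 5 = 17
A → C → B: 20 + 10 = 30
A → F → E → C → B: 6 + 13 + 1 + 10 = 30
A → F → B: 6 + 18 = 24
The minimum is 17.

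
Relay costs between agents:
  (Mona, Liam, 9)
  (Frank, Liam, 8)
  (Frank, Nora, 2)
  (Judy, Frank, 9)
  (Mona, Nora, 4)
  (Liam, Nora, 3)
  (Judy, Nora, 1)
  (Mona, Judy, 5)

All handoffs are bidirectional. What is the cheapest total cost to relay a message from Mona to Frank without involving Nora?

Routes from Mona to Frank avoiding Nora:
Mona - Judy - Frank: 5 + 9 = 14
Mona - Liam - Frank: 9 + 8 = 17
The minimum is 14.

14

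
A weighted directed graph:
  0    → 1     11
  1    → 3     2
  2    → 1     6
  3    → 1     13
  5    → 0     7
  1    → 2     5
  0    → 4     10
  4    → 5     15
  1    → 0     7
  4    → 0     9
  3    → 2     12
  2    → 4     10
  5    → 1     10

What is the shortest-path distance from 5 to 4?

Checking several routes:
5 - 1 - 2 - 4: 10 + 5 + 10 = 25
5 - 1 - 0 - 4: 10 + 7 + 10 = 27
5 - 0 - 4: 7 + 10 = 17
Shortest: 17.

17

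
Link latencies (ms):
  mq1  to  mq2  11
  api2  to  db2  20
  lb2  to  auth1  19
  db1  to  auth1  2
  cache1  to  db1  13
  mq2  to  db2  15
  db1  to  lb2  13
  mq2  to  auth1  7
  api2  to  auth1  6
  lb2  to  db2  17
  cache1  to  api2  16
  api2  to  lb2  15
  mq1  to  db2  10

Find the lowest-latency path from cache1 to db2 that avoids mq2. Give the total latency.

36

Comparing a few candidate routes:
cache1 - db1 - lb2 - db2: 13 + 13 + 17 = 43
cache1 - api2 - db2: 16 + 20 = 36
cache1 - db1 - auth1 - api2 - db2: 13 + 2 + 6 + 20 = 41
cache1 - db1 - auth1 - lb2 - db2: 13 + 2 + 19 + 17 = 51
cache1 - api2 - lb2 - db2: 16 + 15 + 17 = 48
The minimum is 36 ms.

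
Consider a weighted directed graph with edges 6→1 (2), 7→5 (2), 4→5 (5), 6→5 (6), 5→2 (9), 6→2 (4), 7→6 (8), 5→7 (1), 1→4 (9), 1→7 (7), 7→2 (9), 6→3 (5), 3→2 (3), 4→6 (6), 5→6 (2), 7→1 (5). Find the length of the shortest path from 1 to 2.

15

Checking several routes:
1 - 4 - 6 - 2: 9 + 6 + 4 = 19
1 - 7 - 5 - 2: 7 + 2 + 9 = 18
1 - 7 - 5 - 6 - 2: 7 + 2 + 2 + 4 = 15
1 - 7 - 2: 7 + 9 = 16
Shortest: 15.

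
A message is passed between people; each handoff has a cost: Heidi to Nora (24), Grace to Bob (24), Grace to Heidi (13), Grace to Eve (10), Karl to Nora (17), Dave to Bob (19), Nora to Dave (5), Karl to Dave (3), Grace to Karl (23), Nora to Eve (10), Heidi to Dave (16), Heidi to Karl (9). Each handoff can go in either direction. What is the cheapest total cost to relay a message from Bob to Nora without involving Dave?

44

Paths from Bob to Nora avoiding Dave:
Bob → Grace → Karl → Heidi → Nora: 24 + 23 + 9 + 24 = 80
Bob → Grace → Heidi → Nora: 24 + 13 + 24 = 61
Bob → Grace → Karl → Nora: 24 + 23 + 17 = 64
Bob → Grace → Heidi → Karl → Nora: 24 + 13 + 9 + 17 = 63
Bob → Grace → Eve → Nora: 24 + 10 + 10 = 44
Best route has total 44.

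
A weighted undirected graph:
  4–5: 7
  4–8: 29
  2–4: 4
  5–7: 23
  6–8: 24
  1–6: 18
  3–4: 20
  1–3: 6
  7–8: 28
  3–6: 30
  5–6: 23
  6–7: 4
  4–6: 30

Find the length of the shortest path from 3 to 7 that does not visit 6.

Routes from 3 to 7 avoiding 6:
3-4-5-7: 20 + 7 + 23 = 50
3-4-8-7: 20 + 29 + 28 = 77
Best route has total 50.

50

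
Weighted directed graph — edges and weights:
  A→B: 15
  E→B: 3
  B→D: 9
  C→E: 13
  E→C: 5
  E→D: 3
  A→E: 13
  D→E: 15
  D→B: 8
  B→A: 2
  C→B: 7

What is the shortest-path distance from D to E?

Paths from D to E:
D-B-A-E: 8 + 2 + 13 = 23
D-E: 15
The minimum is 15.

15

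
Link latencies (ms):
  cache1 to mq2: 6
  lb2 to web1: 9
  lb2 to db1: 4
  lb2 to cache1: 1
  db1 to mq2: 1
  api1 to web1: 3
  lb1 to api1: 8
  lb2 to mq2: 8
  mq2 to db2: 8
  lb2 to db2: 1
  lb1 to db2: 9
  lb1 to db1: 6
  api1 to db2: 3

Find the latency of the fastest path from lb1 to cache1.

A few of the lb1→cache1 routes:
lb1→db2→lb2→cache1: 9 + 1 + 1 = 11
lb1→db1→mq2→db2→lb2→cache1: 6 + 1 + 8 + 1 + 1 = 17
lb1→db1→mq2→cache1: 6 + 1 + 6 = 13
lb1→api1→db2→lb2→cache1: 8 + 3 + 1 + 1 = 13
lb1→db1→mq2→lb2→cache1: 6 + 1 + 8 + 1 = 16
lb1→db1→lb2→cache1: 6 + 4 + 1 = 11
Best route has total 11 ms.

11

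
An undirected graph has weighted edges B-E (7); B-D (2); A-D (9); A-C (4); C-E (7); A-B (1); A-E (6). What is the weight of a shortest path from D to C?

Checking several routes:
D -> B -> A -> C: 2 + 1 + 4 = 7
D -> A -> C: 9 + 4 = 13
D -> B -> A -> E -> C: 2 + 1 + 6 + 7 = 16
D -> B -> E -> A -> C: 2 + 7 + 6 + 4 = 19
D -> B -> E -> C: 2 + 7 + 7 = 16
Shortest: 7.

7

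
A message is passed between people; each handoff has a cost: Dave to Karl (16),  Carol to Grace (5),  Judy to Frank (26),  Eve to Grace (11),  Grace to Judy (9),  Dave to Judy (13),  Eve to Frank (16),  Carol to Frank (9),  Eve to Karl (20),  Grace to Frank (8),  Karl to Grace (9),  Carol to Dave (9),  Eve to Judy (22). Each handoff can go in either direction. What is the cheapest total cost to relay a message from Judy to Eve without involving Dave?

Comparing a few candidate routes:
Judy -> Grace -> Frank -> Eve: 9 + 8 + 16 = 33
Judy -> Grace -> Eve: 9 + 11 = 20
Judy -> Grace -> Karl -> Eve: 9 + 9 + 20 = 38
Judy -> Eve: 22
The minimum is 20.

20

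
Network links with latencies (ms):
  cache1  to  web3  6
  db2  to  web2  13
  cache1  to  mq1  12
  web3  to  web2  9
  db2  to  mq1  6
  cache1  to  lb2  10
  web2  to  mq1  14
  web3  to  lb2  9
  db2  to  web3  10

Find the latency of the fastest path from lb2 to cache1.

10

Checking several routes:
lb2→web3→cache1: 9 + 6 = 15
lb2→web3→web2→mq1→cache1: 9 + 9 + 14 + 12 = 44
lb2→cache1: 10
lb2→web3→db2→mq1→cache1: 9 + 10 + 6 + 12 = 37
lb2→web3→web2→db2→mq1→cache1: 9 + 9 + 13 + 6 + 12 = 49
Best route has total 10 ms.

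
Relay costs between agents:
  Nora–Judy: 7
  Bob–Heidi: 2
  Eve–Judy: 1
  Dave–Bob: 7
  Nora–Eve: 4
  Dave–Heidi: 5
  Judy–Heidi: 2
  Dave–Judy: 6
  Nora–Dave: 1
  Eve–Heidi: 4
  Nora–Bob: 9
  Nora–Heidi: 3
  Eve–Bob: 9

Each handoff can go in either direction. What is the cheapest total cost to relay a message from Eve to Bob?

5

Comparing a few candidate routes:
Eve→Nora→Heidi→Bob: 4 + 3 + 2 = 9
Eve→Heidi→Bob: 4 + 2 = 6
Eve→Nora→Dave→Bob: 4 + 1 + 7 = 12
Eve→Judy→Heidi→Bob: 1 + 2 + 2 = 5
Eve→Bob: 9
Eve→Nora→Dave→Heidi→Bob: 4 + 1 + 5 + 2 = 12
Best route has total 5.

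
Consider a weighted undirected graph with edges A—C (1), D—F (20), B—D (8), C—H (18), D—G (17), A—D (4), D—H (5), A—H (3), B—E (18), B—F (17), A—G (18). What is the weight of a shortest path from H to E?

31

Comparing a few candidate routes:
H -> A -> D -> B -> E: 3 + 4 + 8 + 18 = 33
H -> A -> D -> F -> B -> E: 3 + 4 + 20 + 17 + 18 = 62
H -> D -> F -> B -> E: 5 + 20 + 17 + 18 = 60
H -> A -> G -> D -> B -> E: 3 + 18 + 17 + 8 + 18 = 64
H -> D -> B -> E: 5 + 8 + 18 = 31
H -> C -> A -> D -> B -> E: 18 + 1 + 4 + 8 + 18 = 49
Shortest: 31.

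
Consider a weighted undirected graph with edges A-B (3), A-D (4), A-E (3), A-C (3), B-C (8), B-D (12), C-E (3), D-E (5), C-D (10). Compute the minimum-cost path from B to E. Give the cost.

Comparing a few candidate routes:
B→A→D→E: 3 + 4 + 5 = 12
B→C→E: 8 + 3 = 11
B→C→A→E: 8 + 3 + 3 = 14
B→A→E: 3 + 3 = 6
B→A→C→E: 3 + 3 + 3 = 9
The minimum is 6.

6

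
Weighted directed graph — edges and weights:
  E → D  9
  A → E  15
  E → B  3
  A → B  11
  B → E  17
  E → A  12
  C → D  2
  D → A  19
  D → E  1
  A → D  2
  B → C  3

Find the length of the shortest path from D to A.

Candidate routes:
D → A: 19
D → E → A: 1 + 12 = 13
Best route has total 13.

13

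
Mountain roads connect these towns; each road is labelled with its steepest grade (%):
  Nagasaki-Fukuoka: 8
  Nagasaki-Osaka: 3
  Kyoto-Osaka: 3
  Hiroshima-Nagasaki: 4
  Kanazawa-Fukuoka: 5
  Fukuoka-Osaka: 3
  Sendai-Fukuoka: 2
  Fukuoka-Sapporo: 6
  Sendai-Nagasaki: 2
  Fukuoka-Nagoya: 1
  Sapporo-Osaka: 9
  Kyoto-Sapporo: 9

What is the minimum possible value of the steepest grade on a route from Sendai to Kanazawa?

5

Some routes from Sendai to Kanazawa:
Sendai -> Nagasaki -> Osaka -> Fukuoka -> Kanazawa: max(2, 3, 3, 5) = 5
Sendai -> Fukuoka -> Kanazawa: max(2, 5) = 5
Sendai -> Nagasaki -> Fukuoka -> Kanazawa: max(2, 8, 5) = 8
Sendai -> Nagasaki -> Osaka -> Kyoto -> Sapporo -> Fukuoka -> Kanazawa: max(2, 3, 3, 9, 6, 5) = 9
Best route has worst link 5%.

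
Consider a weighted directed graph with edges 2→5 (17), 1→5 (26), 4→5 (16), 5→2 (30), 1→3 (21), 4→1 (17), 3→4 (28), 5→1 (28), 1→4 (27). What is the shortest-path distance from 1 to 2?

56

Candidate routes:
1 → 3 → 4 → 5 → 2: 21 + 28 + 16 + 30 = 95
1 → 4 → 5 → 2: 27 + 16 + 30 = 73
1 → 5 → 2: 26 + 30 = 56
The minimum is 56.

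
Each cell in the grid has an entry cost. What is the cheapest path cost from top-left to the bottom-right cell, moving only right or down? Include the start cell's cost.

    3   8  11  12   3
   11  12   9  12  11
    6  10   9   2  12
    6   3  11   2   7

49

Take r0c0→r1c0→r2c0→r3c0→r3c1→r3c2→r3c3→r3c4 for a total of 3 + 11 + 6 + 6 + 3 + 11 + 2 + 7 = 49.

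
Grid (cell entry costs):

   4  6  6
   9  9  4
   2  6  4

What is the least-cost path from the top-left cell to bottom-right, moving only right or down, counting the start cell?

24

One optimal route is (0,0) -> (0,1) -> (0,2) -> (1,2) -> (2,2).
Its cost is 4 + 6 + 6 + 4 + 4 = 24.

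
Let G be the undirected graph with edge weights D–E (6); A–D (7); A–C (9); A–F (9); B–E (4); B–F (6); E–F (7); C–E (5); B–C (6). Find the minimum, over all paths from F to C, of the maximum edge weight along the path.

6

A few of the F→C routes:
F -> B -> C: max(6, 6) = 6
F -> B -> E -> C: max(6, 4, 5) = 6
F -> E -> B -> C: max(7, 4, 6) = 7
The minimum achievable maximum is 6.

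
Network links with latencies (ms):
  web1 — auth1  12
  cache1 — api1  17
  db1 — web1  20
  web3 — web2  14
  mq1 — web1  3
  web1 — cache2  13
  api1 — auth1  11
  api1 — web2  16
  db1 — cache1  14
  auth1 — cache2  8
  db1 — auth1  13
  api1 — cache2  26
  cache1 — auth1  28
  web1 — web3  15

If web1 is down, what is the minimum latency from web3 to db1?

Some routes from web3 to db1 avoiding web1:
web3-web2-api1-cache2-auth1-db1: 14 + 16 + 26 + 8 + 13 = 77
web3-web2-api1-cache1-db1: 14 + 16 + 17 + 14 = 61
web3-web2-api1-auth1-cache1-db1: 14 + 16 + 11 + 28 + 14 = 83
web3-web2-api1-auth1-db1: 14 + 16 + 11 + 13 = 54
The minimum is 54 ms.

54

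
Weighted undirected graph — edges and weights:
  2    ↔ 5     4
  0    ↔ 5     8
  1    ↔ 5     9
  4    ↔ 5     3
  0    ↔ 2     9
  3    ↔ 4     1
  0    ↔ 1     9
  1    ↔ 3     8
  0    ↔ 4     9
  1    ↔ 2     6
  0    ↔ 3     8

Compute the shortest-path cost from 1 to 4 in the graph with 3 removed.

12

Some routes from 1 to 4 avoiding 3:
1→5→4: 9 + 3 = 12
1→0→5→4: 9 + 8 + 3 = 20
1→2→5→4: 6 + 4 + 3 = 13
1→0→4: 9 + 9 = 18
Shortest: 12.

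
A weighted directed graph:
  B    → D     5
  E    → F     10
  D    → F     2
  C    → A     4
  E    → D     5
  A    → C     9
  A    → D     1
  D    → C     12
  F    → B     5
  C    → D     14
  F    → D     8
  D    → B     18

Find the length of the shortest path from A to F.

3

Candidate routes:
A→C→D→F: 9 + 14 + 2 = 25
A→D→F: 1 + 2 = 3
Shortest: 3.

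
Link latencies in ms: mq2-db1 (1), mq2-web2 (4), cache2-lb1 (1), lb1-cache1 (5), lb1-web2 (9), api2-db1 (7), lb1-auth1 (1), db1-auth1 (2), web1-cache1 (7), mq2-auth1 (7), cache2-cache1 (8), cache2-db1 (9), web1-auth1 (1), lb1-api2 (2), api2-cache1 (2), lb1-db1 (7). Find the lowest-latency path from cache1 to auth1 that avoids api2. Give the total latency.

6

Comparing a few candidate routes:
cache1-web1-auth1: 7 + 1 = 8
cache1-lb1-db1-auth1: 5 + 7 + 2 = 14
cache1-cache2-lb1-auth1: 8 + 1 + 1 = 10
cache1-lb1-cache2-db1-auth1: 5 + 1 + 9 + 2 = 17
cache1-lb1-auth1: 5 + 1 = 6
Shortest: 6 ms.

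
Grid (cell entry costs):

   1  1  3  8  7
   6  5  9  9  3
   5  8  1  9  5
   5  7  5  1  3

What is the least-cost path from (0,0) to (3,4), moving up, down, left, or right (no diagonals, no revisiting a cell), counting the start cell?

24

Path r0c0→r0c1→r0c2→r1c2→r2c2→r3c2→r3c3→r3c4: 1 + 1 + 3 + 9 + 1 + 5 + 1 + 3 = 24.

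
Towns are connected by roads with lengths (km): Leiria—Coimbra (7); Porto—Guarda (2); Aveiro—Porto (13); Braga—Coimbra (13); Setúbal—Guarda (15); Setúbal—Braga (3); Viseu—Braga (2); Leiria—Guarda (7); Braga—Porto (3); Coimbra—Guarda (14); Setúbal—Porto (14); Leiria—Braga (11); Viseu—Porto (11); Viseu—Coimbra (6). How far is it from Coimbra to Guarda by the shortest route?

13

A few of the Coimbra→Guarda routes:
Coimbra - Viseu - Porto - Guarda: 6 + 11 + 2 = 19
Coimbra - Leiria - Guarda: 7 + 7 = 14
Coimbra - Braga - Porto - Guarda: 13 + 3 + 2 = 18
Coimbra - Guarda: 14
Coimbra - Viseu - Braga - Porto - Guarda: 6 + 2 + 3 + 2 = 13
Shortest: 13 km.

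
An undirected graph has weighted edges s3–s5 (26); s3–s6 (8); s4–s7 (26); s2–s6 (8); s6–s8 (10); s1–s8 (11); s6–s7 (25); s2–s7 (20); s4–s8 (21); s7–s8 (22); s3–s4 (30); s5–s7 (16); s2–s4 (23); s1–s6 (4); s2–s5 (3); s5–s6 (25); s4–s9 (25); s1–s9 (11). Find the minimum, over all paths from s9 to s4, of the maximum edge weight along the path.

A few of the s9→s4 routes:
s9→s1→s6→s2→s7→s8→s4: max(11, 4, 8, 20, 22, 21) = 22
s9→s1→s6→s2→s5→s7→s8→s4: max(11, 4, 8, 3, 16, 22, 21) = 22
s9→s1→s6→s8→s4: max(11, 4, 10, 21) = 21
s9→s1→s8→s4: max(11, 11, 21) = 21
Best route has worst link 21.

21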